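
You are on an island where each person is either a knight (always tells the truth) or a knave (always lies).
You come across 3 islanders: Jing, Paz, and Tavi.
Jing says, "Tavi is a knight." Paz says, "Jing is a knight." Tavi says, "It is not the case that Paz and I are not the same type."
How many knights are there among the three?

3

The unique consistent assignment is Jing=knight, Paz=knight, Tavi=knight.
That has 3 knights.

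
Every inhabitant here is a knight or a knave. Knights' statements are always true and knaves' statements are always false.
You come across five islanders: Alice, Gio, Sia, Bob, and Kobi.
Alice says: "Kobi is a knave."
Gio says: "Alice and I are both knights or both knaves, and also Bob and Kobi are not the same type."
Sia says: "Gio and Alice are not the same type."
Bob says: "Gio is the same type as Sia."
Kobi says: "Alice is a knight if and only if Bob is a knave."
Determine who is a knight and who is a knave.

Alice is a knave, Gio is a knave, Sia is a knave, Bob is a knight, and Kobi is a knight.

Suppose Alice is a knight. Then Alice's statement "Kobi is a knave" would have to be true. Checking the 16 ways to assign the others, none is consistent with every speaker.
(For instance, with Gio=knave, Sia=knave, Bob=knight, Kobi=knight, Alice's claim "Kobi is a knave" comes out false where it would need to be true.)
So Alice must be a knave, making "Kobi is a knave" false. Taking Alice=knave, Gio=knave, Sia=knave, Bob=knight, Kobi=knight, each remaining statement checks out:
  Gio (knave): "Alice and I are both knights or both knaves, and also Bob and Kobi are not the same type" — false. ✓
  Sia (knave): "Gio and Alice are not the same type" — false. ✓
  Bob (knight): "Gio is the same type as Sia" — true. ✓
  Kobi (knight): "Alice is a knight if and only if Bob is a knave" — true. ✓
This is the unique consistent assignment.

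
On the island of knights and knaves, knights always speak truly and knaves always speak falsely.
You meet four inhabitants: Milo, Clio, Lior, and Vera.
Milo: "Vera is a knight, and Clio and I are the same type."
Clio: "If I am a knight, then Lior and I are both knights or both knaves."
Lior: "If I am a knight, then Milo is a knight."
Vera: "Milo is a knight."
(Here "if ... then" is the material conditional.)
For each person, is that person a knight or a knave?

Milo is a knight, Clio is a knight, Lior is a knight, and Vera is a knight.

Suppose Milo is a knave. Then Milo's statement "Vera is a knight, and Clio and I are the same type" would have to be false. Checking the 8 ways to assign the others, none is consistent with every speaker.
(For instance, with Clio=knight, Lior=knight, Vera=knight, Lior's claim "if I am a knight, then Milo is a knight" comes out false where it would need to be true.)
So Milo must be a knight, making "Vera is a knight, and Clio and I are the same type" true. Taking Milo=knight, Clio=knight, Lior=knight, Vera=knight, each remaining statement checks out:
  Clio (knight): "if I am a knight, then Lior and I are both knights or both knaves" — true. ✓
  Lior (knight): "if I am a knight, then Milo is a knight" — true. ✓
  Vera (knight): "Milo is a knight" — true. ✓
This is the unique consistent assignment.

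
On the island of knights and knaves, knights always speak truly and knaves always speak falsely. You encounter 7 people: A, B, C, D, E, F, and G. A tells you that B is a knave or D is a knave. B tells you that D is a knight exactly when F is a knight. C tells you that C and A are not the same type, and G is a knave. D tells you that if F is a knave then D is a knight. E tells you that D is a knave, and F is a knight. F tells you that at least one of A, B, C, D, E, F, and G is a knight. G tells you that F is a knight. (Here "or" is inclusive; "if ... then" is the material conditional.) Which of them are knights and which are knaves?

A is a knave, B is a knight, C is a knave, D is a knight, E is a knave, F is a knight, and G is a knight.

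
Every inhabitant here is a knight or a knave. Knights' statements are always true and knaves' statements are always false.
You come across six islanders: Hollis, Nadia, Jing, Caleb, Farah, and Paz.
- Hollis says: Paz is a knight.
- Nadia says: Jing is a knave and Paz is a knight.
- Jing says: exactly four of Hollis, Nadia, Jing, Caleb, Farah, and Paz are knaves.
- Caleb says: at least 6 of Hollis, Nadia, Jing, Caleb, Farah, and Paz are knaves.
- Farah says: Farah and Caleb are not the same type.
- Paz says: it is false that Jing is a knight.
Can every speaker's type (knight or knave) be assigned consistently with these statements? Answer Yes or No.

One consistent assignment: Hollis=knight, Nadia=knight, Jing=knave, Caleb=knave, Farah=knight, Paz=knight.

Yes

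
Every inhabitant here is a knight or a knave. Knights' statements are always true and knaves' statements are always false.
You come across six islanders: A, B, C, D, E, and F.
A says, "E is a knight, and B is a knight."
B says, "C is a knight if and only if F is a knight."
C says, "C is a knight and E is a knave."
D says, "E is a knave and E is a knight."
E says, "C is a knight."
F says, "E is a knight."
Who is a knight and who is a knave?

A is a knave, B is a knight, C is a knave, D is a knave, E is a knave, and F is a knave.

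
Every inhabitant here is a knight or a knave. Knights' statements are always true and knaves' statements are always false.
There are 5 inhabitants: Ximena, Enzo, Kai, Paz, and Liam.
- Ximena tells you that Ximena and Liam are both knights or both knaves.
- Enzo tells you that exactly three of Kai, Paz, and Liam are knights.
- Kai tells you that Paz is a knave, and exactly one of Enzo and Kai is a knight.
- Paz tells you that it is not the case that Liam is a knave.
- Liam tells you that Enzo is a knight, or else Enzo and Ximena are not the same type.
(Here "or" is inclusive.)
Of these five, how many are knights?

3

The unique consistent assignment is Ximena=knight, Enzo=knave, Kai=knave, Paz=knight, Liam=knight.
That has 3 knights.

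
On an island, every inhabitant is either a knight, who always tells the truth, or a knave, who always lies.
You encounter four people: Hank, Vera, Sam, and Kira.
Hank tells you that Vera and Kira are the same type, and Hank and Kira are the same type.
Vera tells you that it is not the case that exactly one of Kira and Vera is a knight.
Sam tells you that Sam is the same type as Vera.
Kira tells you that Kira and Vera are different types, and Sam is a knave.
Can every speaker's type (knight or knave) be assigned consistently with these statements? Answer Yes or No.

No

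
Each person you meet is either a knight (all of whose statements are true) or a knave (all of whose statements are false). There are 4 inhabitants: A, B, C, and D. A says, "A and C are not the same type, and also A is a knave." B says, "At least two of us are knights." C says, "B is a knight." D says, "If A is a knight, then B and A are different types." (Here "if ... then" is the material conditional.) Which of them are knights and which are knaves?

Since A is a knave, "A and C are not the same type, and also A is a knave" needs to be false, which holds.
As a knave, B's statement "at least two of us are knights" should be false; it is.
C (knave): "B is a knight" — false. ✓
As a knight, D's statement "if A is a knight, then B and A are different types" should be True; it is.

A is a knave, B is a knave, C is a knave, and D is a knight.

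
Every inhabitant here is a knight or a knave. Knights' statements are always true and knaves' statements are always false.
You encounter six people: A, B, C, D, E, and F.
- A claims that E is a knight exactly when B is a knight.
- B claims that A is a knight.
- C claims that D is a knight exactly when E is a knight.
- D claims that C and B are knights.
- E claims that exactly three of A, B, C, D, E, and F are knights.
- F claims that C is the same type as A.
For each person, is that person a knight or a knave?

As a knight, A's statement "E is a knight exactly when B is a knight" should be True; it is.
B is a knight; "A is a knight" is True, as required.
As a knave, C's statement "D is a knight exactly when E is a knight" should be False; it is.
D (knave): "C and B are knights" — False. ✓
As a knight, E's statement "exactly three of A, B, C, D, E, and F are knights" should be True; it is.
F is a knave, so "C is the same type as A" must be False — and it is.

Knights: A, B, and E. Knaves: C, D, and F.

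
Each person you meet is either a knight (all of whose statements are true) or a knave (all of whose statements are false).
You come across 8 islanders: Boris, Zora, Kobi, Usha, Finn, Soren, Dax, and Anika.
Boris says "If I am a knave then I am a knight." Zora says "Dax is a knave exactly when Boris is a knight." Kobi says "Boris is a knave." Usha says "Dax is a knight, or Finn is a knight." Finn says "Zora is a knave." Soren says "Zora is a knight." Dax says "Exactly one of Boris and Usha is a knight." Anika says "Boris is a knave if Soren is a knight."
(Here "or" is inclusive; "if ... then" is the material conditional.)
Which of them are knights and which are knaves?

Boris is a knave, so "if I am a knave then I am a knight" must be False — and it is.
Since Zora is a knight, "Dax is a knave exactly when Boris is a knight" needs to be True, which holds.
Kobi is a knight, so "Boris is a knave" must be True — and it is.
Usha (knight): "Dax is a knight, or Finn is a knight" — True. ✓
As a knave, Finn's statement "Zora is a knave" should be False; it is.
Soren is a knight, and the claim "Zora is a knight" is indeed True.
As a knight, Dax's statement "exactly one of Boris and Usha is a knight" should be True; it is.
Anika is a knight; "Boris is a knave if Soren is a knight" is True, as required.

Boris is a knave, Zora is a knight, Kobi is a knight, Usha is a knight, Finn is a knave, Soren is a knight, Dax is a knight, and Anika is a knight.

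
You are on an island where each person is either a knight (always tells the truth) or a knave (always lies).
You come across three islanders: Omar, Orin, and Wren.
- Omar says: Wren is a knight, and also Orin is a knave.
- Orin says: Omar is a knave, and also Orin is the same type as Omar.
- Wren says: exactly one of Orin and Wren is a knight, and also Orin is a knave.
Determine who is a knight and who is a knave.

Suppose Omar is a knave. Then Omar's statement "Wren is a knight, and also Orin is a knave" would have to be false. Checking the 4 ways to assign the others, none is consistent with every speaker.
(For instance, with Orin=knave, Wren=knight, Omar's claim "Wren is a knight, and also Orin is a knave" comes out true where it would need to be false.)
So Omar must be a knight, making "Wren is a knight, and also Orin is a knave" true. Taking Omar=knight, Orin=knave, Wren=knight, each remaining statement checks out:
  Orin (knave): "Omar is a knave, and also Orin is the same type as Omar" — false. ✓
  Wren (knight): "exactly one of Orin and Wren is a knight, and also Orin is a knave" — true. ✓
This is the unique consistent assignment.

Omar is a knight, Orin is a knave, and Wren is a knight.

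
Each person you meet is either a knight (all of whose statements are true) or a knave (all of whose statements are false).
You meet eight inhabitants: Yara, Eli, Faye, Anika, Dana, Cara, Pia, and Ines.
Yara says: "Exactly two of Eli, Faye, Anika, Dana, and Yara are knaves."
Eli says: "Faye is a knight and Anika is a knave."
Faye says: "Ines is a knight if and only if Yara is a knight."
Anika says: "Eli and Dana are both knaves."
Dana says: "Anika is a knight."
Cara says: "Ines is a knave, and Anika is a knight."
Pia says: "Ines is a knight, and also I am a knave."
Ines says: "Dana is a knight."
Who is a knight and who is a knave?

Yara is a knave, Eli is a knight, Faye is a knight, Anika is a knave, Dana is a knave, Cara is a knave, Pia is a knave, and Ines is a knave.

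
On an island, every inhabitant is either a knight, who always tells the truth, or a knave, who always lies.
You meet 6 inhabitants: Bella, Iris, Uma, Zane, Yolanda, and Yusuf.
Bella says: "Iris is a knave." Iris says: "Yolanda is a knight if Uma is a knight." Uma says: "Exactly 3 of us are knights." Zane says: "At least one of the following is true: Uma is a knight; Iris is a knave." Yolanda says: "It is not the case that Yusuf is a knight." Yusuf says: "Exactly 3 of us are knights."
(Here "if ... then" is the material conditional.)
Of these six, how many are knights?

2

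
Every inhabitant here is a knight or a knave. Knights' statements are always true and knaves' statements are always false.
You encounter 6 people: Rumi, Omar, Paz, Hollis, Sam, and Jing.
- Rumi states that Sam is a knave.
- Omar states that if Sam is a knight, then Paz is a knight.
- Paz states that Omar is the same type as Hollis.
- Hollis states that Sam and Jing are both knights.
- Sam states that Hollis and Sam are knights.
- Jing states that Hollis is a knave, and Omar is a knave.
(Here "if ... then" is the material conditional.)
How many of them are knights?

2

The unique consistent assignment is Rumi=knight, Omar=knight, Paz=knave, Hollis=knave, Sam=knave, Jing=knave.
That has 2 knights.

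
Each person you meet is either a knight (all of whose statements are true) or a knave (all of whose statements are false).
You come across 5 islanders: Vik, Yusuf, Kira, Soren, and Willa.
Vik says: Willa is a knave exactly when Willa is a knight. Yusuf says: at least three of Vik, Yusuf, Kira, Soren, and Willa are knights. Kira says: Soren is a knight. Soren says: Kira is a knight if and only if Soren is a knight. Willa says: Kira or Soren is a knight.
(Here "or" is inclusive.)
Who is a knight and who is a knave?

Suppose Vik is a knight. Then Vik's statement "Willa is a knave exactly when Willa is a knight" would have to be true. Checking the 16 ways to assign the others, none is consistent with every speaker.
(For instance, with Yusuf=knight, Kira=knight, Soren=knight, Willa=knight, Vik's claim "Willa is a knave exactly when Willa is a knight" comes out false where it would need to be true.)
So Vik must be a knave, making "Willa is a knave exactly when Willa is a knight" false. Taking Vik=knave, Yusuf=knight, Kira=knight, Soren=knight, Willa=knight, each remaining statement checks out:
  Yusuf (knight): "at least three of Vik, Yusuf, Kira, Soren, and Willa are knights" — true. ✓
  Kira (knight): "Soren is a knight" — true. ✓
  Soren (knight): "Kira is a knight if and only if Soren is a knight" — true. ✓
  Willa (knight): "Kira or Soren is a knight" — true. ✓
This is the unique consistent assignment.

Vik is a knave, Yusuf is a knight, Kira is a knight, Soren is a knight, and Willa is a knight.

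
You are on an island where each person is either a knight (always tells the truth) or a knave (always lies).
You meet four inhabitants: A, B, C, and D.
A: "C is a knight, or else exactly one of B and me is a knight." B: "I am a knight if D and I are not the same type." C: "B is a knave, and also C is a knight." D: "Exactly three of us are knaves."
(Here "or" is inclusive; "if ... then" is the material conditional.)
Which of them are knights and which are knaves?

A is a knave, B is a knave, C is a knave, and D is a knight.

A is a knave, so "C is a knight, or else exactly one of B and me is a knight" must be false — and it is.
Since B is a knave, "I am a knight if D and I are not the same type" needs to be false, which holds.
C is a knave, and the claim "B is a knave, and also C is a knight" is indeed false.
D is a knight; "exactly three of us are knaves" is True, as required.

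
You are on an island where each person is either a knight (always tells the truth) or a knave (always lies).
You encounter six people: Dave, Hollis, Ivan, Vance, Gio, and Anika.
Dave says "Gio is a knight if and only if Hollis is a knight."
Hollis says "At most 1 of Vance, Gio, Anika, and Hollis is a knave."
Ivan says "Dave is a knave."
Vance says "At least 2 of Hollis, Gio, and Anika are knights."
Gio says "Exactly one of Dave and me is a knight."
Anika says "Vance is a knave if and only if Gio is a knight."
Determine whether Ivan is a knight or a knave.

Ivan is a knight.

Consistent assignments: {Dave=knave, Hollis=knight, Ivan=knight, Vance=knight, Gio=knave, Anika=knight}
In every consistent assignment, Ivan is a knight.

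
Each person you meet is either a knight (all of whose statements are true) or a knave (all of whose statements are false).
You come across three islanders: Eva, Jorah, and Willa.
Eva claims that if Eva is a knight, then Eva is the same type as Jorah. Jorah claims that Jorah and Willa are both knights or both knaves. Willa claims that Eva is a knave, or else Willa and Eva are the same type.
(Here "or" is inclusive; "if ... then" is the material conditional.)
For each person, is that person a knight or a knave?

Eva is a knight, Jorah is a knight, and Willa is a knight.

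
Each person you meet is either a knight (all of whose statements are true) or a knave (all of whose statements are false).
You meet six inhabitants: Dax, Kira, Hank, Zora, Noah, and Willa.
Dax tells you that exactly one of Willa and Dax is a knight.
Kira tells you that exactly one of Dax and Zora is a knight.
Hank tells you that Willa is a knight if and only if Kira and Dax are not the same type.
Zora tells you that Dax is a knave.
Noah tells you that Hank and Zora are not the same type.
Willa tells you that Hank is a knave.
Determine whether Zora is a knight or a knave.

Zora is a knave.

Consistent assignments: {Dax=knight, Kira=knight, Hank=knight, Zora=knave, Noah=knight, Willa=knave}
In every consistent assignment, Zora is a knave.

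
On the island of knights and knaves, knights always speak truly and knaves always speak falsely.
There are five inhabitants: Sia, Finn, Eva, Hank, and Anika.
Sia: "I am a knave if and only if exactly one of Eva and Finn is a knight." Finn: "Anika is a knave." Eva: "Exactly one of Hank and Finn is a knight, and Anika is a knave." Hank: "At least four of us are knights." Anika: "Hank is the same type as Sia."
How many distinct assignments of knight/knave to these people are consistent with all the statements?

Consistent assignments:
  Sia=knight, Finn=knight, Eva=knight, Hank=knave, Anika=knave
  Sia=knave, Finn=knave, Eva=knave, Hank=knave, Anika=knight

2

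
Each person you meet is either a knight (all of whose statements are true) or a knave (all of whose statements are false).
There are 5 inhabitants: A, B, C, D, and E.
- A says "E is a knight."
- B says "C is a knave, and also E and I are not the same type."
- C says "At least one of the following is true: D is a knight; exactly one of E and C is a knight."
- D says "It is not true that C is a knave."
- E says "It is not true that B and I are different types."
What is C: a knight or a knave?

Consistent assignments: {A=knave, B=knight, C=knave, D=knave, E=knave}
In every consistent assignment, C is a knave.

C is a knave.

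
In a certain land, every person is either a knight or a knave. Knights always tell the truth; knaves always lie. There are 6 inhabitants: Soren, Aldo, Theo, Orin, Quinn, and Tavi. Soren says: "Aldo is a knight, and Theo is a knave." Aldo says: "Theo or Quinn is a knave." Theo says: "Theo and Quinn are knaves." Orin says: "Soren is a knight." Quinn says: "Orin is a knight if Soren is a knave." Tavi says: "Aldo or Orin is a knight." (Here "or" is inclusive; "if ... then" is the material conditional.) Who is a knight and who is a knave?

Soren (knight): "Aldo is a knight, and Theo is a knave" — True. ✓
Aldo is a knight; "Theo or Quinn is a knave" is True, as required.
Since Theo is a knave, "Theo and Quinn are knaves" needs to be false, which holds.
Orin is a knight; "Soren is a knight" is True, as required.
Quinn is a knight; "Orin is a knight if Soren is a knave" is True, as required.
Tavi (knight): "Aldo or Orin is a knight" — True. ✓

Knights: Soren, Aldo, Orin, Quinn, and Tavi. Knaves: Theo.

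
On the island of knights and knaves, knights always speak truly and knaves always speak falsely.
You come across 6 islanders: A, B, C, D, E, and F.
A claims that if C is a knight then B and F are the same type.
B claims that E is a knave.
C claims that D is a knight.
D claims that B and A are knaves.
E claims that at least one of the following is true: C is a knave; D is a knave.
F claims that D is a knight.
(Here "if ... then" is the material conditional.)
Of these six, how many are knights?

2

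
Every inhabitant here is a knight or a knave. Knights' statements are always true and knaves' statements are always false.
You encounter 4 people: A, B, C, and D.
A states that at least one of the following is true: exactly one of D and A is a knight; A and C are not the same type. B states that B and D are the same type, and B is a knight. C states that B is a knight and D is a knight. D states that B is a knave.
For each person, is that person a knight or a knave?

A is a knight, and the claim "at least one of the following is true: exactly one of D and A is a knight; A and C are not the same type" is indeed true.
B is a knave, so "B and D are the same type, and B is a knight" must be False — and it is.
Since C is a knave, "B is a knight and D is a knight" needs to be False, which holds.
D (knight): "B is a knave" — true. ✓

Knights: A and D. Knaves: B and C.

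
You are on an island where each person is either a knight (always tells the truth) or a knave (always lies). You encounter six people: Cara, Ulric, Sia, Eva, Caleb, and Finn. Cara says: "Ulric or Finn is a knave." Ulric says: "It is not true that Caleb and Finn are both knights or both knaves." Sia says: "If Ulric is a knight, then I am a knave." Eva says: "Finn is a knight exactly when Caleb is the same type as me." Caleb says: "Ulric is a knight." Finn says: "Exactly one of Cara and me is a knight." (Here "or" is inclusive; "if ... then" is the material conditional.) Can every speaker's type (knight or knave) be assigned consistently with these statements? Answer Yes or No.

Checking all 64 assignments, each has at least one speaker whose statement's truth value contradicts their type.

No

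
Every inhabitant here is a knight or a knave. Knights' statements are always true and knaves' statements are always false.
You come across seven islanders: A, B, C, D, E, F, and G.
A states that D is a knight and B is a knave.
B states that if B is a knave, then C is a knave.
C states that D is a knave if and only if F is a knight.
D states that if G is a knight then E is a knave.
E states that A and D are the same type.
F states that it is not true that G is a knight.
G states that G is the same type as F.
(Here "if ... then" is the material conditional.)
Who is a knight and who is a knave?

A is a knave, B is a knight, C is a knave, D is a knight, E is a knave, F is a knight, and G is a knave.

A is a knave; "D is a knight and B is a knave" is false, as required.
B (knight): "if B is a knave, then C is a knave" — true. ✓
C (knave): "D is a knave if and only if F is a knight" — false. ✓
As a knight, D's statement "if G is a knight then E is a knave" should be true; it is.
E is a knave, so "A and D are the same type" must be false — and it is.
As a knight, F's statement "it is not true that G is a knight" should be true; it is.
G is a knave, so "G is the same type as F" must be false — and it is.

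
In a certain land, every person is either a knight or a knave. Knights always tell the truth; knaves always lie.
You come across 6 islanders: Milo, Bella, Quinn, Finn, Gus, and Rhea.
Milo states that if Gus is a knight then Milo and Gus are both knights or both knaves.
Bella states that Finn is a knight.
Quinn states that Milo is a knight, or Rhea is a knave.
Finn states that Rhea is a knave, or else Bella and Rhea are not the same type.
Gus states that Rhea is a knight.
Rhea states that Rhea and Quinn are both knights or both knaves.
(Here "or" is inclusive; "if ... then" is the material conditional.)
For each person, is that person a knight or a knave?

Knights: Milo, Bella, Quinn, and Finn. Knaves: Gus and Rhea.

Milo (knight): "if Gus is a knight then Milo and Gus are both knights or both knaves" — True. ✓
Bella is a knight; "Finn is a knight" is True, as required.
Quinn is a knight, and the claim "Milo is a knight, or Rhea is a knave" is indeed True.
Since Finn is a knight, "Rhea is a knave, or else Bella and Rhea are not the same type" needs to be True, which holds.
Since Gus is a knave, "Rhea is a knight" needs to be False, which holds.
Rhea is a knave, and the claim "Rhea and Quinn are both knights or both knaves" is indeed False.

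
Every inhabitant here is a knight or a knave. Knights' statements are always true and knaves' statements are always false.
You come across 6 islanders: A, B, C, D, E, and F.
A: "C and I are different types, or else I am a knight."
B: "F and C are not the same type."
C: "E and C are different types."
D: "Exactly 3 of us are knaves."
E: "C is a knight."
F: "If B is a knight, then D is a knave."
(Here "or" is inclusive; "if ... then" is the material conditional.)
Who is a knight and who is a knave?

As a knave, A's statement "C and I are different types, or else I am a knight" should be False; it is.
B (knight): "F and C are not the same type" — true. ✓
C (knave): "E and C are different types" — False. ✓
As a knave, D's statement "exactly 3 of us are knaves" should be False; it is.
E is a knave, and the claim "C is a knight" is indeed False.
As a knight, F's statement "if B is a knight, then D is a knave" should be true; it is.

A is a knave, B is a knight, C is a knave, D is a knave, E is a knave, and F is a knight.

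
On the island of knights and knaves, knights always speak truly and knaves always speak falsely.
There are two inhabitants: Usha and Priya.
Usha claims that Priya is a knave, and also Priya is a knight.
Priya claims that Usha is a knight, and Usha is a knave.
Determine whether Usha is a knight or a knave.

Consistent assignments: {Usha=knave, Priya=knave}
In every consistent assignment, Usha is a knave.

Usha is a knave.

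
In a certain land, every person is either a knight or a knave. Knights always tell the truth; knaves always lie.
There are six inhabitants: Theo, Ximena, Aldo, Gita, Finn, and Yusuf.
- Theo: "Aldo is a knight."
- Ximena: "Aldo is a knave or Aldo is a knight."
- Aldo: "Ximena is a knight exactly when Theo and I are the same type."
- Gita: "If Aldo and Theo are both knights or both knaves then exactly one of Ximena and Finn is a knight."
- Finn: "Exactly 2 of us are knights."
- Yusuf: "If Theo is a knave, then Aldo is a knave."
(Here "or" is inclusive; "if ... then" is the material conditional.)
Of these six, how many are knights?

5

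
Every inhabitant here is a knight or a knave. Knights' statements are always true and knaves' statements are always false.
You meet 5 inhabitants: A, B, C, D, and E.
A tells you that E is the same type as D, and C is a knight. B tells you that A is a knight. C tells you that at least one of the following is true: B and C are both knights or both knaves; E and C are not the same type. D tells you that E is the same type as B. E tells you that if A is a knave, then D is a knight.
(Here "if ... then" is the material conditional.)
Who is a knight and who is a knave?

A is a knight, B is a knight, C is a knight, D is a knight, and E is a knight.

A is a knight, so "E is the same type as D, and C is a knight" must be True — and it is.
B (knight): "A is a knight" — True. ✓
C (knight): "at least one of the following is true: B and C are both knights or both knaves; E and C are not the same type" — True. ✓
Since D is a knight, "E is the same type as B" needs to be True, which holds.
Since E is a knight, "if A is a knave, then D is a knight" needs to be True, which holds.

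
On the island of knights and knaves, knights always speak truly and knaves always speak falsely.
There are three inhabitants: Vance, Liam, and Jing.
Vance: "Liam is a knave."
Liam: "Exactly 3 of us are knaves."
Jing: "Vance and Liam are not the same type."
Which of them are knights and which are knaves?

Since Vance is a knight, "Liam is a knave" needs to be True, which holds.
Liam is a knave; "exactly 3 of us are knaves" is false, as required.
Since Jing is a knight, "Vance and Liam are not the same type" needs to be True, which holds.

Knights: Vance and Jing. Knaves: Liam.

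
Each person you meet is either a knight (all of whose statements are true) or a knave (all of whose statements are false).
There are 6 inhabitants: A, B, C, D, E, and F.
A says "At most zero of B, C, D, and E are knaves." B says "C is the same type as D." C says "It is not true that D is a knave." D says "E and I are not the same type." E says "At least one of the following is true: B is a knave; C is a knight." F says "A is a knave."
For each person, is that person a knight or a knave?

Knights: B and F. Knaves: A, C, D, and E.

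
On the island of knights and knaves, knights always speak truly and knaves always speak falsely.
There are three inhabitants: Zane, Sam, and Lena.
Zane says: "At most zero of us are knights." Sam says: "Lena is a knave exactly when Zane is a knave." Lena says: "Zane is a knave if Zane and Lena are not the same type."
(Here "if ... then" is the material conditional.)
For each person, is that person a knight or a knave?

Zane (knave): "at most zero of us are knights" — False. ✓
Sam (knave): "Lena is a knave exactly when Zane is a knave" — False. ✓
Since Lena is a knight, "Zane is a knave if Zane and Lena are not the same type" needs to be true, which holds.

Zane is a knave, Sam is a knave, and Lena is a knight.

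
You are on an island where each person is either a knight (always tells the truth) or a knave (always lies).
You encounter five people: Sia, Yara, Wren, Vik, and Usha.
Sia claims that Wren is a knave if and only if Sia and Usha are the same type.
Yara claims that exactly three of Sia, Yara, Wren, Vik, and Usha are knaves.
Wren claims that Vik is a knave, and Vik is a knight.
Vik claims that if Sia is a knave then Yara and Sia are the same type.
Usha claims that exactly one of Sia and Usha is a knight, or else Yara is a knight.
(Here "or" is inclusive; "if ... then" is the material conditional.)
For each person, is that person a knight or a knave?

Sia is a knave, and the claim "Wren is a knave if and only if Sia and Usha are the same type" is indeed false.
Yara (knight): "exactly three of Sia, Yara, Wren, Vik, and Usha are knaves" — true. ✓
Wren (knave): "Vik is a knave, and Vik is a knight" — false. ✓
Vik is a knave; "if Sia is a knave then Yara and Sia are the same type" is false, as required.
Usha (knight): "exactly one of Sia and Usha is a knight, or else Yara is a knight" — true. ✓

Knights: Yara and Usha. Knaves: Sia, Wren, and Vik.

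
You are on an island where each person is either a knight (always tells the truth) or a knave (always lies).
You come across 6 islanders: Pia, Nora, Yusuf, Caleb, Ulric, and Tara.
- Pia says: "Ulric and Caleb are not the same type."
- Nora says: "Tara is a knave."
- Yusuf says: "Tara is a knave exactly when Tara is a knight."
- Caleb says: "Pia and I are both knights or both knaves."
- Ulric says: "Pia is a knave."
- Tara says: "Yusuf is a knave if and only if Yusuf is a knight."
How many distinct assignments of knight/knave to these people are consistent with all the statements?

1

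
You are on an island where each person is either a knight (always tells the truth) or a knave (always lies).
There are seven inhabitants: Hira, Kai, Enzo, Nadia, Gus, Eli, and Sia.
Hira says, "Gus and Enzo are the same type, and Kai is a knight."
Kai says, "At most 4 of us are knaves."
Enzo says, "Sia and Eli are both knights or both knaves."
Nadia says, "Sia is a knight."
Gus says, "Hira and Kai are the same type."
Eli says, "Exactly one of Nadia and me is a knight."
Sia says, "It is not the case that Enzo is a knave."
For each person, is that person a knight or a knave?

Knights: Gus and Eli. Knaves: Hira, Kai, Enzo, Nadia, and Sia.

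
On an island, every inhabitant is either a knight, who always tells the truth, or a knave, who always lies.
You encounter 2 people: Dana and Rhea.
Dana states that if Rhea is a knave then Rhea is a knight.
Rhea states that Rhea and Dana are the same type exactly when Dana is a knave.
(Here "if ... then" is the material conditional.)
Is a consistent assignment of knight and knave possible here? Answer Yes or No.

No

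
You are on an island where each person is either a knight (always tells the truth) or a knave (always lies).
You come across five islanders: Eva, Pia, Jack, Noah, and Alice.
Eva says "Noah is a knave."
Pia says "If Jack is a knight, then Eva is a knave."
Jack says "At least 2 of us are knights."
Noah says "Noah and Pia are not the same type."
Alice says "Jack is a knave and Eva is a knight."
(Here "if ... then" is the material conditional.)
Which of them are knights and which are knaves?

Knights: Eva and Jack. Knaves: Pia, Noah, and Alice.

Since Eva is a knight, "Noah is a knave" needs to be true, which holds.
Pia (knave): "if Jack is a knight, then Eva is a knave" — false. ✓
Jack is a knight, and the claim "at least 2 of us are knights" is indeed true.
Noah is a knave, so "Noah and Pia are not the same type" must be false — and it is.
Since Alice is a knave, "Jack is a knave and Eva is a knight" needs to be false, which holds.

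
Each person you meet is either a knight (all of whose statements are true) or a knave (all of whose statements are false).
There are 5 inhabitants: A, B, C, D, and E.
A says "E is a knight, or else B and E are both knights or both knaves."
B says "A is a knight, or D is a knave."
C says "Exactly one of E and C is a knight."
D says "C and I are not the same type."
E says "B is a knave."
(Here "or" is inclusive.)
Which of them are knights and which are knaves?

Knights: B. Knaves: A, C, D, and E.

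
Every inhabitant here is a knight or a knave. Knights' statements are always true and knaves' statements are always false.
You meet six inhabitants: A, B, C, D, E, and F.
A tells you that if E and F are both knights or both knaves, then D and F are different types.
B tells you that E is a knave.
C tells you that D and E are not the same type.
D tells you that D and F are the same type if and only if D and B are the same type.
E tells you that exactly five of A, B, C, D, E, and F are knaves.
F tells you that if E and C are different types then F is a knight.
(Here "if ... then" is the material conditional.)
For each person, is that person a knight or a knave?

A is a knight, B is a knight, C is a knight, D is a knight, E is a knave, and F is a knight.

A is a knight, so "if E and F are both knights or both knaves, then D and F are different types" must be true — and it is.
Since B is a knight, "E is a knave" needs to be true, which holds.
C is a knight; "D and E are not the same type" is true, as required.
D (knight): "D and F are the same type if and only if D and B are the same type" — true. ✓
E is a knave, and the claim "exactly five of A, B, C, D, E, and F are knaves" is indeed false.
F is a knight, and the claim "if E and C are different types then F is a knight" is indeed true.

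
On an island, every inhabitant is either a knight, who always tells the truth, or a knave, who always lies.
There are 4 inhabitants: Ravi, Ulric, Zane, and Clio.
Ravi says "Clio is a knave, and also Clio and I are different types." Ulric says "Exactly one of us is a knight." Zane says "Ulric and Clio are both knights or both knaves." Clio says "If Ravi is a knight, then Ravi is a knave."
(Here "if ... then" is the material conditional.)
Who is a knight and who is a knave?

Ravi is a knight, Ulric is a knave, Zane is a knight, and Clio is a knave.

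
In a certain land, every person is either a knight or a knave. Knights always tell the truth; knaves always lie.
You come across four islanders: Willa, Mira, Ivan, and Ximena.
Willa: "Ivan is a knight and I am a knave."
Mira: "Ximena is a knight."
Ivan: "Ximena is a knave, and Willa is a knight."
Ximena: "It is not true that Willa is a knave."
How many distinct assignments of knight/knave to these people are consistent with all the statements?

Consistent assignments:
  Willa=knave, Mira=knave, Ivan=knave, Ximena=knave

1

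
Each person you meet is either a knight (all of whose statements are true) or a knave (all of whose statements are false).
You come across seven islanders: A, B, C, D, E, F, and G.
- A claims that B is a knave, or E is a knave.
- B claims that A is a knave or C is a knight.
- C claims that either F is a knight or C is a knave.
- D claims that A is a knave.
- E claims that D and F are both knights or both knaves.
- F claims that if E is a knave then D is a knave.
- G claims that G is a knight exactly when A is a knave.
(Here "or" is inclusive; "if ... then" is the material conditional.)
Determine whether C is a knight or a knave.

Consistent assignments: {A=knave, B=knight, C=knight, D=knight, E=knight, F=knight, G=knight}; {A=knave, B=knight, C=knight, D=knight, E=knight, F=knight, G=knave}
In every consistent assignment, C is a knight.

C is a knight.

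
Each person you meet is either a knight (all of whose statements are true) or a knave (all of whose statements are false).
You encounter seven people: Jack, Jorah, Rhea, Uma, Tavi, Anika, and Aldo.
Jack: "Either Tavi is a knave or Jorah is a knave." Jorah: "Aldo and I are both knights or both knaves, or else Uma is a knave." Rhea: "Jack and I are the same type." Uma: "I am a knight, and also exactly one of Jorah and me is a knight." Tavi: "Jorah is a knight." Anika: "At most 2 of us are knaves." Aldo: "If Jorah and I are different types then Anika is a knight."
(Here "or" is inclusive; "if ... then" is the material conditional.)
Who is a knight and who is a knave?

Since Jack is a knight, "either Tavi is a knave or Jorah is a knave" needs to be true, which holds.
Jorah is a knave, and the claim "Aldo and I are both knights or both knaves, or else Uma is a knave" is indeed false.
Rhea is a knight, and the claim "Jack and I are the same type" is indeed true.
Since Uma is a knight, "I am a knight, and also exactly one of Jorah and me is a knight" needs to be true, which holds.
Tavi is a knave, so "Jorah is a knight" must be false — and it is.
Anika is a knight, so "at most 2 of us are knaves" must be true — and it is.
Aldo (knight): "if Jorah and I are different types then Anika is a knight" — true. ✓

Knights: Jack, Rhea, Uma, Anika, and Aldo. Knaves: Jorah and Tavi.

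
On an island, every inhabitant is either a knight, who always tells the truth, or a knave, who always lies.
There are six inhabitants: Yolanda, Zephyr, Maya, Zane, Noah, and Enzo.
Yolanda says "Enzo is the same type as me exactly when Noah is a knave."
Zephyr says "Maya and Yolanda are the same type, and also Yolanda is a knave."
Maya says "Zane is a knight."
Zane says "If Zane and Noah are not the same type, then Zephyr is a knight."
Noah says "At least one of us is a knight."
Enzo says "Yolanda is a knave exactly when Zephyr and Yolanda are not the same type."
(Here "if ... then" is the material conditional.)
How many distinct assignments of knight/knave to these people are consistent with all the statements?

Consistent assignments:
  Yolanda=knight, Zephyr=knave, Maya=knight, Zane=knight, Noah=knight, Enzo=knave
  Yolanda=knight, Zephyr=knave, Maya=knave, Zane=knave, Noah=knight, Enzo=knave
  Yolanda=knave, Zephyr=knave, Maya=knight, Zane=knight, Noah=knight, Enzo=knave

3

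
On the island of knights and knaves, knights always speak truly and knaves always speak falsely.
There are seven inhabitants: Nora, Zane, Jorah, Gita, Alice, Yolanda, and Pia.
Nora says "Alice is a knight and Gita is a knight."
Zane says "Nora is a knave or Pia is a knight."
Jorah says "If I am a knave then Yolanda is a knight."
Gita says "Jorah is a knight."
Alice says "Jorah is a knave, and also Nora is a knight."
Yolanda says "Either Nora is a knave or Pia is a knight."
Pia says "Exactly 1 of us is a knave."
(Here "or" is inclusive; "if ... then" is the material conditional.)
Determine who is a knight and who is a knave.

As a knave, Nora's statement "Alice is a knight and Gita is a knight" should be False; it is.
Zane is a knight, and the claim "Nora is a knave or Pia is a knight" is indeed true.
As a knight, Jorah's statement "if I am a knave then Yolanda is a knight" should be true; it is.
Gita is a knight, so "Jorah is a knight" must be true — and it is.
Alice (knave): "Jorah is a knave, and also Nora is a knight" — False. ✓
Yolanda is a knight, so "either Nora is a knave or Pia is a knight" must be true — and it is.
Pia (knave): "exactly 1 of us is a knave" — False. ✓

Knights: Zane, Jorah, Gita, and Yolanda. Knaves: Nora, Alice, and Pia.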